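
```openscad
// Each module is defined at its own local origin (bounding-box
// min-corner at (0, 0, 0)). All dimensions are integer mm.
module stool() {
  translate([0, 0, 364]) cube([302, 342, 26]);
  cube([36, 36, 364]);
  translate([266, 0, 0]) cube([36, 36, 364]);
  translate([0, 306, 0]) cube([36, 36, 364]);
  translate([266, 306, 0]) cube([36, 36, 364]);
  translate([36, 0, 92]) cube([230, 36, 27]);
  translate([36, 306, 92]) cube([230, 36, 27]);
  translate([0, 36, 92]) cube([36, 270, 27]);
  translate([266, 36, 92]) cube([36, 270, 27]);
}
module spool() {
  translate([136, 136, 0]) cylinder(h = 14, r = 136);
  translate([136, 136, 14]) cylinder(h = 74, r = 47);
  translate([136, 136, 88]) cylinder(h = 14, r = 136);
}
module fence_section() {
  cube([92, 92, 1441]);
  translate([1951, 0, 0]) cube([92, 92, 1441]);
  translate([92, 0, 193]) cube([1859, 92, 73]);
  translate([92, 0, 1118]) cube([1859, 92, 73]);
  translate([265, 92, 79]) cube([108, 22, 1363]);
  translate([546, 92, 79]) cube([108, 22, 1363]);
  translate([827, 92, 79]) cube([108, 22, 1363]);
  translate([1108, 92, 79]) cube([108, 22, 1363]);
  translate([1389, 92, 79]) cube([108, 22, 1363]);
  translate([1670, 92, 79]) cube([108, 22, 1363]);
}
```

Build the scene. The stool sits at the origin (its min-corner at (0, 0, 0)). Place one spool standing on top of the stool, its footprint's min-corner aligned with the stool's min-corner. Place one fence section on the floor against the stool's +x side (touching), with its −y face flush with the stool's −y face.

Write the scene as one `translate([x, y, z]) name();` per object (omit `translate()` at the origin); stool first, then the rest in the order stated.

stool();
translate([0, 0, 390]) spool();
translate([302, 0, 0]) fence_section();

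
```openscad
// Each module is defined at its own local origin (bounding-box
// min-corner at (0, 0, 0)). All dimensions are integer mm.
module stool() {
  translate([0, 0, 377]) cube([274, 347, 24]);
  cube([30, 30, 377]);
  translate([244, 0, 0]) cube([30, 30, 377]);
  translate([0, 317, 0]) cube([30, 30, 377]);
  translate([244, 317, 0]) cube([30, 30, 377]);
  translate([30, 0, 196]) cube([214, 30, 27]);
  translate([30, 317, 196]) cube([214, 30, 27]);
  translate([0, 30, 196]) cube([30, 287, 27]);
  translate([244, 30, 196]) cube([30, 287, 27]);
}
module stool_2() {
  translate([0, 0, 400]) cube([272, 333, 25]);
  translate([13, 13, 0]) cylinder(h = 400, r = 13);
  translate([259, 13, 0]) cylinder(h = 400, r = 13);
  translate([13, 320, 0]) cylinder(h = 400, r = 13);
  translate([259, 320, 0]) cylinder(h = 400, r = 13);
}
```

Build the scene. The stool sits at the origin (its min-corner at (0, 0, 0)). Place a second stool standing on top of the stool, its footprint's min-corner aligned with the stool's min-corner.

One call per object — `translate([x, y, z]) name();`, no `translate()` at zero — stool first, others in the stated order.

stool();
translate([0, 0, 401]) stool_2();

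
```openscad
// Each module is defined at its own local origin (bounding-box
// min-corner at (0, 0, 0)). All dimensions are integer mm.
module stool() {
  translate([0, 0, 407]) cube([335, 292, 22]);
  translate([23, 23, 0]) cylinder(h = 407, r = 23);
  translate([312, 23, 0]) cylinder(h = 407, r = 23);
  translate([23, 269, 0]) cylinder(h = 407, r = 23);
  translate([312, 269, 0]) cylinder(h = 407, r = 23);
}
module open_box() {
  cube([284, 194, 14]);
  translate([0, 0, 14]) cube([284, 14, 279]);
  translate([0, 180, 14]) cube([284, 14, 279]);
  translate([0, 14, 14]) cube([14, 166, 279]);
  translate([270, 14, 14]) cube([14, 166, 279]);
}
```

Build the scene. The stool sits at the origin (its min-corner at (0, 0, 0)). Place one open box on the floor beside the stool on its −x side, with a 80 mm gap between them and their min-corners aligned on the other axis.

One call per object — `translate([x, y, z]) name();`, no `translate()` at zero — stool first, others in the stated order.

stool();
translate([-364, 0, 0]) open_box();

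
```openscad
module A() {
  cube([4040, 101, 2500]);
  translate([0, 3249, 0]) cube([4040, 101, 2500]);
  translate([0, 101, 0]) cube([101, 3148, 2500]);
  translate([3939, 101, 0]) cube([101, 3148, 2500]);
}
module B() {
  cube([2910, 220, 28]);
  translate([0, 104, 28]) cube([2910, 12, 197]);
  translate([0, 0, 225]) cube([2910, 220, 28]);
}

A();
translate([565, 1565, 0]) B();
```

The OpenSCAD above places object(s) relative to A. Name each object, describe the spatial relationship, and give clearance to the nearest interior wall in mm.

A is a house frame. B is an I-beam. The I-beam sits inside the house frame, centred. The clearance to the nearest interior wall is 464 mm.

Clearances: x = 464, y = 1464; minimum 464 mm.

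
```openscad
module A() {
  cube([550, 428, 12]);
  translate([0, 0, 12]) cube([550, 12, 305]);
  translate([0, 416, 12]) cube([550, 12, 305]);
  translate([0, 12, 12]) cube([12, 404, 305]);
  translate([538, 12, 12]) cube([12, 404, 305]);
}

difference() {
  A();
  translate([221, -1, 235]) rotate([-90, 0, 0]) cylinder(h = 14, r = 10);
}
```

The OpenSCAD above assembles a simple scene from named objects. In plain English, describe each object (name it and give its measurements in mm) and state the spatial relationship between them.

A is an open-topped rectangular box: outside dimensions 550×428×317 mm, with a uniform wall and base thickness of 12 mm. The base is a full 550×428 slab on the floor; four walls sit on top of the base. The front and back walls (the −y and +y sides) span the full width; the two side walls fit between them.

The open box has a circular hole of radius 10 mm through its front wall, centred at (x = 221, z = 235).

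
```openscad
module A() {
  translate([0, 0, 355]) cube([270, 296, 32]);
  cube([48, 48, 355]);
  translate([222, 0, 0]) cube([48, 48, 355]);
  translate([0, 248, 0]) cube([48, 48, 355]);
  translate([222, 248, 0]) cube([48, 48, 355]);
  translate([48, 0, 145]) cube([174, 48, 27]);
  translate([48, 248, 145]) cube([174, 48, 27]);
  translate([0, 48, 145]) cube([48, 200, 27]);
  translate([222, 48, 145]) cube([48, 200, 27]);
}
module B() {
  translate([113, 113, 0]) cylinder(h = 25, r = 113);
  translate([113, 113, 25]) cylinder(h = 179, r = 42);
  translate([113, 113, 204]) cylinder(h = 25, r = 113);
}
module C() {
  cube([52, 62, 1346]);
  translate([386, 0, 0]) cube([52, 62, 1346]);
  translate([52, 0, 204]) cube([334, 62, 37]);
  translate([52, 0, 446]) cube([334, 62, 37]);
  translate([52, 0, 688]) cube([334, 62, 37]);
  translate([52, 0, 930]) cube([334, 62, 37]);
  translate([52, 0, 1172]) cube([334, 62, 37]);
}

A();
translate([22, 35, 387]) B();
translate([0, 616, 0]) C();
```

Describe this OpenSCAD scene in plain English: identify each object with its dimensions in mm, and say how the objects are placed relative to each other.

A is a simple wooden stool: a rectangular seat 270 mm (x) by 296 mm (y), 32 mm thick, top face at z = 387 mm, on four square legs, each 48×48 mm in cross-section. The legs rest on z = 0, each flush with a corner of the seat. Four stretchers, 48 mm wide and 27 mm tall, connect adjacent legs with their undersides at z = 145 mm, each running between the inner faces of the legs it joins and aligned with the legs' outer faces on the other axis.

B is a spool: two coaxial disc flanges of radius 113 mm and thickness 25 mm, joined by a core cylinder of radius 42 mm and height 179 mm. The lower flange rests on z = 0 and the three cylinders share a vertical axis.

C is a straight ladder. Two 52×62 mm vertical rails, 1346 mm tall, stand 438 mm apart (outside-to-outside) with their front faces coplanar on the −y side. 5 rungs, each 62 mm deep and 37 mm tall, span between the inner faces of the rails, front faces flush with the rails. The lowest rung's underside is at z = 204 mm and rungs are spaced 242 mm apart (underside to underside).

The spool is on top of the stool, centred. The ladder is on the floor beside the stool on its +y side.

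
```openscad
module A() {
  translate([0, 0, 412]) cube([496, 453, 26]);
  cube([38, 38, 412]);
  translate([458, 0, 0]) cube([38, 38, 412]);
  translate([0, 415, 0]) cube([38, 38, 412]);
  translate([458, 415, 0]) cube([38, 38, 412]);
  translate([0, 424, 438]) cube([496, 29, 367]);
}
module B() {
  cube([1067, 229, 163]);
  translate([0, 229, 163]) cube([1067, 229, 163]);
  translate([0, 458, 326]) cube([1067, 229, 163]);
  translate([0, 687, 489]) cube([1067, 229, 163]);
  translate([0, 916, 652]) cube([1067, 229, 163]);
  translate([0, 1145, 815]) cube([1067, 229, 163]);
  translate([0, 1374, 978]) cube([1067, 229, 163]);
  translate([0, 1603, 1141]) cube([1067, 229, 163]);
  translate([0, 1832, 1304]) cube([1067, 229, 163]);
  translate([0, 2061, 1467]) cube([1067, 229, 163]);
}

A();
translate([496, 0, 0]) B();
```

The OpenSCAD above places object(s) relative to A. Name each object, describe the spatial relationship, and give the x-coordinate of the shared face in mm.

A is a chair. B is a staircase. The staircase is against the chair's +x side, with their −y faces flush. The x-coordinate of the shared face is 496 mm.

The chair's +x face and the staircase's −x face are both at x = 496 mm.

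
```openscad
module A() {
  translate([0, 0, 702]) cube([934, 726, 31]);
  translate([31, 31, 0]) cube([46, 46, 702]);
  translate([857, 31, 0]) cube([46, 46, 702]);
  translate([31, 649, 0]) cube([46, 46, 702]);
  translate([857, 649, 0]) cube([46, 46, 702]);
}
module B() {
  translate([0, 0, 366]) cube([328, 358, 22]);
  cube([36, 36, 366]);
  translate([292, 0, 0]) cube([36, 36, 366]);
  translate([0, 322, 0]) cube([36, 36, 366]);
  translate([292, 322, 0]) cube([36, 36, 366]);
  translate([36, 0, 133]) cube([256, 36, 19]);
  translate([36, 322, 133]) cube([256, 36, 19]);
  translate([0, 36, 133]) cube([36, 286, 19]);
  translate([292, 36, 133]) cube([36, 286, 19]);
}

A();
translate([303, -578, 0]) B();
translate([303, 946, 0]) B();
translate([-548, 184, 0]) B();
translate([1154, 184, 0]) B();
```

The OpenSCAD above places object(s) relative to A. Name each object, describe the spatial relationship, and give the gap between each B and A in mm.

A is a table. B is a stool. Four stools sit around the table at the −y, +y, −x, +x sides. The gap between each stool and the table is 220 mm.

Each stool's nearest face is 220 mm from the table's bounding box.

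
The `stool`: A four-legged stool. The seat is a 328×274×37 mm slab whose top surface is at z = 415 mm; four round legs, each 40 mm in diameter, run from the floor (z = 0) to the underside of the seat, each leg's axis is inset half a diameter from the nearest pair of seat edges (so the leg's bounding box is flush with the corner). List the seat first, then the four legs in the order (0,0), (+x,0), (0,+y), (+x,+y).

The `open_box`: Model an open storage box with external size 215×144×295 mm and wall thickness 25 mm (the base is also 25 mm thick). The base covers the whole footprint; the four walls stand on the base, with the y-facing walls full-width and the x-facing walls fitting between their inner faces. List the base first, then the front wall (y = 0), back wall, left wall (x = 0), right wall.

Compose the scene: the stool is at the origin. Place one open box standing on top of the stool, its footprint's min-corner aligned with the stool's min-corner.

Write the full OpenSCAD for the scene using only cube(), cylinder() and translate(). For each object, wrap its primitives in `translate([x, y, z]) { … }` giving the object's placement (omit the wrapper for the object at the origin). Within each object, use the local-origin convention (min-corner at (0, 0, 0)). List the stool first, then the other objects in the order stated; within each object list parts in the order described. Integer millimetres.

translate([0, 0, 378]) cube([328, 274, 37]);
translate([20, 20, 0]) cylinder(h = 378, r = 20);
translate([308, 20, 0]) cylinder(h = 378, r = 20);
translate([20, 254, 0]) cylinder(h = 378, r = 20);
translate([308, 254, 0]) cylinder(h = 378, r = 20);
translate([0, 0, 415]) {
  cube([215, 144, 25]);
  translate([0, 0, 25]) cube([215, 25, 270]);
  translate([0, 119, 25]) cube([215, 25, 270]);
  translate([0, 25, 25]) cube([25, 94, 270]);
  translate([190, 25, 25]) cube([25, 94, 270]);
}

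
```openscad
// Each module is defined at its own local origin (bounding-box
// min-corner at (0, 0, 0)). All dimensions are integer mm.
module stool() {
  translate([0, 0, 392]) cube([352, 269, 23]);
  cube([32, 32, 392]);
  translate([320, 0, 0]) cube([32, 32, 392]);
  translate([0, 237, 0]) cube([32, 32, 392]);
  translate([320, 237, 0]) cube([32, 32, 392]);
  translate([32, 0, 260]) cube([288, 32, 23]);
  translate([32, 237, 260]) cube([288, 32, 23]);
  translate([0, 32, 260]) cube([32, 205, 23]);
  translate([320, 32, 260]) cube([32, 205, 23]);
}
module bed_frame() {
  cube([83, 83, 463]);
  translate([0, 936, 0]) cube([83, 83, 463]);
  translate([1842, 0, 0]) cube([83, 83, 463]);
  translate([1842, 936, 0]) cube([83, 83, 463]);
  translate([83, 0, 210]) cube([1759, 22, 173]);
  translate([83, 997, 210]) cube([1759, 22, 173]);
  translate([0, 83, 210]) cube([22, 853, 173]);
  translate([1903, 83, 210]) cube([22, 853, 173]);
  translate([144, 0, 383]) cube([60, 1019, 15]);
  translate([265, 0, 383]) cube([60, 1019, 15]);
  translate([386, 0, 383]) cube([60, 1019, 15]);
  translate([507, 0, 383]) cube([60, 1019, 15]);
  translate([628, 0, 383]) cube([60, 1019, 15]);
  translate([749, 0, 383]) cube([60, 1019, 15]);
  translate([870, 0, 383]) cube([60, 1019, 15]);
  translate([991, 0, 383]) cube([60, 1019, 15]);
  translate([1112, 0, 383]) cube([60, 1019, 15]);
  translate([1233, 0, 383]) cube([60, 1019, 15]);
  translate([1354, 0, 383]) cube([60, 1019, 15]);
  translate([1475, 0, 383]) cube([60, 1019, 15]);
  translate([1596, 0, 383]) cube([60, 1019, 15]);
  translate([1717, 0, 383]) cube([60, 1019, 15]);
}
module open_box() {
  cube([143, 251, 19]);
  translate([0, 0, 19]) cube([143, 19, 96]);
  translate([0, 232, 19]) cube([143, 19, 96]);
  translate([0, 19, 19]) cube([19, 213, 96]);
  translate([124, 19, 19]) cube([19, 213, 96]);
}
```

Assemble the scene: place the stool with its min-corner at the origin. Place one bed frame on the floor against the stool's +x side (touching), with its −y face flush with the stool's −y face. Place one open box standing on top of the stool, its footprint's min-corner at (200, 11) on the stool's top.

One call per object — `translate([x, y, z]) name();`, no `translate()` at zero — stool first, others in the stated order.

stool();
translate([352, 0, 0]) bed_frame();
translate([200, 11, 415]) open_box();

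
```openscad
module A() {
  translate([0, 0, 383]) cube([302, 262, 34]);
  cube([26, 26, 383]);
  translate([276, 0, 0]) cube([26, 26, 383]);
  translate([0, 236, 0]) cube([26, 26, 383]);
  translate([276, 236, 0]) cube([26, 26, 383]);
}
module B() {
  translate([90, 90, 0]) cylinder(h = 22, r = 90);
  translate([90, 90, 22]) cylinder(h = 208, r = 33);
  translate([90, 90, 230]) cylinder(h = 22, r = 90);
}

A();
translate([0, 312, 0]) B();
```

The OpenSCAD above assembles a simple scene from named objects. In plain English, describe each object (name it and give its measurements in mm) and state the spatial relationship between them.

A is a four-legged stool. The seat is a 302×262×34 mm slab whose top surface is at z = 417 mm; four square legs, each 26×26 mm in cross-section, run from the floor (z = 0) to the underside of the seat, each flush with a corner of the seat.

B is a spool: two coaxial disc flanges of radius 90 mm and thickness 22 mm, joined by a core cylinder of radius 33 mm and height 208 mm. The lower flange rests on z = 0 and the three cylinders share a vertical axis.

The spool is on the floor beside the stool on its +y side.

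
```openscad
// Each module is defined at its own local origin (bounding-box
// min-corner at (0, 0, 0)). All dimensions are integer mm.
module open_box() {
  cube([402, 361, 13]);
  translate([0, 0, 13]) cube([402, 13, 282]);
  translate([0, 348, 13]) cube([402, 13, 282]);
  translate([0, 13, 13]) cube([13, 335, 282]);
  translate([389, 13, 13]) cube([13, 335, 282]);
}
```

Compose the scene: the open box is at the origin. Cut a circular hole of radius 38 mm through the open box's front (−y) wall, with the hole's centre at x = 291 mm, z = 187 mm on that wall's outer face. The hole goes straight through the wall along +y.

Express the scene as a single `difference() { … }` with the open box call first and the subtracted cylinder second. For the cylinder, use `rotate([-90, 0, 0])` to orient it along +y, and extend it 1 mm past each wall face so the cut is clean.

difference() {
  open_box();
  translate([291, -1, 187]) rotate([-90, 0, 0]) cylinder(h = 15, r = 38);
}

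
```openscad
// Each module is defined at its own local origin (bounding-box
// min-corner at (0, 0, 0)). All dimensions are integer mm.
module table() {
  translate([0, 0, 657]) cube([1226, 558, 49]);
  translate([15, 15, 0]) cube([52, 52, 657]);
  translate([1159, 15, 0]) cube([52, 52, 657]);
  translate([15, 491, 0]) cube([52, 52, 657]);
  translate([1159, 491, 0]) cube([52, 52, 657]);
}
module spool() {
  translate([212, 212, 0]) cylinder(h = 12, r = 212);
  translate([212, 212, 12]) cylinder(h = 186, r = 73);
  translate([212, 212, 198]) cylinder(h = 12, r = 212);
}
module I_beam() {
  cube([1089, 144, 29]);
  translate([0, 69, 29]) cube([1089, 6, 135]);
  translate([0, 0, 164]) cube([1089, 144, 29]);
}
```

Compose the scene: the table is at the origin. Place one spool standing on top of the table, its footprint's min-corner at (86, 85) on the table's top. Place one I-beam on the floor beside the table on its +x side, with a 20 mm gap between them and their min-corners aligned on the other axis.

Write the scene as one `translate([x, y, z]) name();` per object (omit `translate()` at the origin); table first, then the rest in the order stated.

table();
translate([86, 85, 706]) spool();
translate([1246, 0, 0]) I_beam();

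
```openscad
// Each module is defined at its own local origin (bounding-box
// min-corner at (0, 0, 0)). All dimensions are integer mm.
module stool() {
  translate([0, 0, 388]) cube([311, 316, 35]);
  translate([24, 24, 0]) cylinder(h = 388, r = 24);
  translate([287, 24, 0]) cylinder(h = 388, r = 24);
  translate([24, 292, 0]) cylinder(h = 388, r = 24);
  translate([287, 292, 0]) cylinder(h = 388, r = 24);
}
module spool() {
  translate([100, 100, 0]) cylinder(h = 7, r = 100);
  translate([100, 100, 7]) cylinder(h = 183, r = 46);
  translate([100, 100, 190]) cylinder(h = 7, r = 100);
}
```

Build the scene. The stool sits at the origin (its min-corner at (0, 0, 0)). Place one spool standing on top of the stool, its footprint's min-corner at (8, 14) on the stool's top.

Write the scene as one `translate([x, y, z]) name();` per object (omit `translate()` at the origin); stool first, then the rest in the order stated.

stool();
translate([8, 14, 423]) spool();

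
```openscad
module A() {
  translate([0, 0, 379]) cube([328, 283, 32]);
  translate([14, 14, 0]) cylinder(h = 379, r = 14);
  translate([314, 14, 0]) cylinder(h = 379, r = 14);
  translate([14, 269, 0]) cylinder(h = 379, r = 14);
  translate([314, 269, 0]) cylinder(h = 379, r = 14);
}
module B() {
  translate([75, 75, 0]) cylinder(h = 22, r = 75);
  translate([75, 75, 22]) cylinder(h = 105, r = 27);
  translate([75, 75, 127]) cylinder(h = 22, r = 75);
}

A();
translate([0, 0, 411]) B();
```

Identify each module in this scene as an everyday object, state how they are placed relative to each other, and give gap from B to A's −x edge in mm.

A is a stool. B is a spool. The spool is on top of the stool. The gap from the spool to the stool's −x edge is 0 mm.

The spool's min-x is at 0; the stool's min-x is 0; gap = 0 mm.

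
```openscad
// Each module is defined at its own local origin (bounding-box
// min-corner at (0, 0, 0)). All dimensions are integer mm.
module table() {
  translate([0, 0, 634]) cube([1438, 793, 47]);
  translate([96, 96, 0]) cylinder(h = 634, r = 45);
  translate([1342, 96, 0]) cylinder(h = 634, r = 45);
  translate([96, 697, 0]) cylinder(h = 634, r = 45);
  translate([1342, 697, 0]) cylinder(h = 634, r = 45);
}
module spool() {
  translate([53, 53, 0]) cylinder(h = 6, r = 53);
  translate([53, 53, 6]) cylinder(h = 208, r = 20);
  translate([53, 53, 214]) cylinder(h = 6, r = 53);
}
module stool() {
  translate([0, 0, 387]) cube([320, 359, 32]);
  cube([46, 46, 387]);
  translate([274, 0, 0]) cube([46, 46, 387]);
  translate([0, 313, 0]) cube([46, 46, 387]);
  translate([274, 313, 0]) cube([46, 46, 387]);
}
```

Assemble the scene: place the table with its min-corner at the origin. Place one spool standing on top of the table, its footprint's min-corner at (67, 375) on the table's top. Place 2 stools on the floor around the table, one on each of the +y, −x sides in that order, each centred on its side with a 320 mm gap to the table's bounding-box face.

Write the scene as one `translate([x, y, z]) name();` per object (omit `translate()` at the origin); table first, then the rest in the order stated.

table();
translate([67, 375, 681]) spool();
translate([559, 1113, 0]) stool();
translate([-640, 217, 0]) stool();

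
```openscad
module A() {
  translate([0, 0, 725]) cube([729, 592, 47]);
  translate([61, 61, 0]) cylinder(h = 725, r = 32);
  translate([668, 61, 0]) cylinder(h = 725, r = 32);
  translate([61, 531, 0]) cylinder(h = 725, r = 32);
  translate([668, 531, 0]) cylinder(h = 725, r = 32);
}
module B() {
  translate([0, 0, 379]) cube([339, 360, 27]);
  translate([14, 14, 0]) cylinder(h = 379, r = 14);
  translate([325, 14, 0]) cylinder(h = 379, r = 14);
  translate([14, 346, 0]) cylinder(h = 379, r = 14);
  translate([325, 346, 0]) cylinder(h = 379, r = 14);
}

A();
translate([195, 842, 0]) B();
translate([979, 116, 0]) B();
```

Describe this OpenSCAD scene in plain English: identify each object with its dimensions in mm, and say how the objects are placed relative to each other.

A is a rectangular dining table. The top is 729×592×47 mm with its upper surface at z = 772 mm. It stands on four round legs of 64 mm diameter, each leg's bounding box inset 29 mm from the nearest pair of top edges, running from the floor to the underside of the top.

B is a four-legged stool. The seat is 339×360 mm, 27 mm thick, top at z = 406 mm. It stands on four round legs, each 28 mm in diameter, from z = 0 to the seat underside, each leg's axis is inset half a diameter from the nearest pair of seat edges (so the leg's bounding box is flush with the corner).

Two stools sit around the table at the +y, +x sides.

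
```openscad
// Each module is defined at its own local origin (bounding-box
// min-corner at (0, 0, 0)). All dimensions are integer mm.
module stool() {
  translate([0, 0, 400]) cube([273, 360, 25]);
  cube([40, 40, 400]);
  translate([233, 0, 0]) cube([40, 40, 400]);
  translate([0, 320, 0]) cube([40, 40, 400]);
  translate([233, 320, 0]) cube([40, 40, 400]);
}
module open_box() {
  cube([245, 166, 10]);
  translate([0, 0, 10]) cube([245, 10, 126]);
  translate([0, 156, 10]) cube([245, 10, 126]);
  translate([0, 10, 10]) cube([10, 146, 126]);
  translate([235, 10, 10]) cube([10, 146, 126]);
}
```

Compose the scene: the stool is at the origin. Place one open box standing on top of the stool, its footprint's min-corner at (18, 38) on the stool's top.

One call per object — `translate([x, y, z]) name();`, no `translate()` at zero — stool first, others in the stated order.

stool();
translate([18, 38, 425]) open_box();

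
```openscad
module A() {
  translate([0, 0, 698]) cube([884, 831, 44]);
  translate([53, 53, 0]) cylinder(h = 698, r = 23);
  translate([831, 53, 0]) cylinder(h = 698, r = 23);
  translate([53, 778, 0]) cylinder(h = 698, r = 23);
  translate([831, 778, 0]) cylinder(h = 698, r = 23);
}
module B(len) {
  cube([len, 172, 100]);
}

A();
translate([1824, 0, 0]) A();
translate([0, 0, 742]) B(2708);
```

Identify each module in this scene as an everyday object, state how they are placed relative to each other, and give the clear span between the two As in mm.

Second table starts at x = 1824; first ends at x = 884; clear span = 1824 − 884 = 940 mm.

A is a table. B is a beam. A beam spans the tops of two tables. The clear span between the two tables is 940 mm.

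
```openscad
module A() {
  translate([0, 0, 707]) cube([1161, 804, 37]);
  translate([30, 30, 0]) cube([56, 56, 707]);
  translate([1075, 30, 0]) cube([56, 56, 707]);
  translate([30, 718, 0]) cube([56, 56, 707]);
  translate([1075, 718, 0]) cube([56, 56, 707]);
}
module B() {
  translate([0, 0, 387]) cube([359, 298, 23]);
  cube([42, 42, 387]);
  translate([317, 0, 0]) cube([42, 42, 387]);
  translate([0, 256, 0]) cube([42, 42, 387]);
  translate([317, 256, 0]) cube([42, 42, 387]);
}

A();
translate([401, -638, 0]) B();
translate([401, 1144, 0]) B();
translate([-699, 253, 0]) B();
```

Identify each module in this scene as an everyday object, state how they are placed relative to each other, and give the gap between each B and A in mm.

Each stool's nearest face is 340 mm from the table's bounding box.

A is a table. B is a stool. Three stools sit around the table at the −y, +y, −x sides. The gap between each stool and the table is 340 mm.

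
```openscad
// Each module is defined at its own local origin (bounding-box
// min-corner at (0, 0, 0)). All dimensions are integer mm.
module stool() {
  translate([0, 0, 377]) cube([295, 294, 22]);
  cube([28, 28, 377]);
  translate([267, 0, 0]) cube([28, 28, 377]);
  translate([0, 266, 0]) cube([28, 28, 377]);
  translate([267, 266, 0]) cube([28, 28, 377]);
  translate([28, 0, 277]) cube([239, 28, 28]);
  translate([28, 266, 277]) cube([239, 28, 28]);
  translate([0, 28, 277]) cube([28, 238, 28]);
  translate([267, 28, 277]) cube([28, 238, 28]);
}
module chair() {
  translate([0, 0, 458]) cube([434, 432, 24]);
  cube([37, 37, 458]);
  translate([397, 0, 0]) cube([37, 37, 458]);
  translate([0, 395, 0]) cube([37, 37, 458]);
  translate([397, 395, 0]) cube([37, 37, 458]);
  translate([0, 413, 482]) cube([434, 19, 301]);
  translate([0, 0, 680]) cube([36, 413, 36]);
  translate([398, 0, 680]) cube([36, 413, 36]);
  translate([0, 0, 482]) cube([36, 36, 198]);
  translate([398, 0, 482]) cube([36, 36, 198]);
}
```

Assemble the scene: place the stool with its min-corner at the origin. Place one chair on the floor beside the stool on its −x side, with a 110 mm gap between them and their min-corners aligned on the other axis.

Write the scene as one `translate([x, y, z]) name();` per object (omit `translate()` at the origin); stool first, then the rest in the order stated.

stool();
translate([-544, 0, 0]) chair();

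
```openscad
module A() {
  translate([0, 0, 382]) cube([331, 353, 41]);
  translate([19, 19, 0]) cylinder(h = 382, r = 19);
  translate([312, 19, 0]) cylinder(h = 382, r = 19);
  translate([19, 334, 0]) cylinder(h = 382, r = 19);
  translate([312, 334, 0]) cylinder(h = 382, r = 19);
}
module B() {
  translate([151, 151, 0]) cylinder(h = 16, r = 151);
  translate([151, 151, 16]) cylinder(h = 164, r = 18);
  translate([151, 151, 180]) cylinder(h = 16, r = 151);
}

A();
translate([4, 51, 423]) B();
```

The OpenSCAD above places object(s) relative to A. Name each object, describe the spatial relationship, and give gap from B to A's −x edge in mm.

A is a stool. B is a spool. The spool is on top of the stool. The gap from the spool to the stool's −x edge is 4 mm.

The spool's min-x is at 4; the stool's min-x is 0; gap = 4 mm.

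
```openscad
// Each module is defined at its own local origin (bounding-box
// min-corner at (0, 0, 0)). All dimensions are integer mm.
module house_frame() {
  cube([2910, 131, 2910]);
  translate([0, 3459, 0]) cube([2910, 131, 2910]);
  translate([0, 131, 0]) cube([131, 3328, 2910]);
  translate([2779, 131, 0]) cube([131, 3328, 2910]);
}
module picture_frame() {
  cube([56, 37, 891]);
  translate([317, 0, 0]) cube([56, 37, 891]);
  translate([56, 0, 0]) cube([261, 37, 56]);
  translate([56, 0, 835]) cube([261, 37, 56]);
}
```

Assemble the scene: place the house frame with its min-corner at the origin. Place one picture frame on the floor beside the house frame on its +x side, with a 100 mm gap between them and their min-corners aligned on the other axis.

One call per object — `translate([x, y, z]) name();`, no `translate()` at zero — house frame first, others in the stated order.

house_frame();
translate([3010, 0, 0]) picture_frame();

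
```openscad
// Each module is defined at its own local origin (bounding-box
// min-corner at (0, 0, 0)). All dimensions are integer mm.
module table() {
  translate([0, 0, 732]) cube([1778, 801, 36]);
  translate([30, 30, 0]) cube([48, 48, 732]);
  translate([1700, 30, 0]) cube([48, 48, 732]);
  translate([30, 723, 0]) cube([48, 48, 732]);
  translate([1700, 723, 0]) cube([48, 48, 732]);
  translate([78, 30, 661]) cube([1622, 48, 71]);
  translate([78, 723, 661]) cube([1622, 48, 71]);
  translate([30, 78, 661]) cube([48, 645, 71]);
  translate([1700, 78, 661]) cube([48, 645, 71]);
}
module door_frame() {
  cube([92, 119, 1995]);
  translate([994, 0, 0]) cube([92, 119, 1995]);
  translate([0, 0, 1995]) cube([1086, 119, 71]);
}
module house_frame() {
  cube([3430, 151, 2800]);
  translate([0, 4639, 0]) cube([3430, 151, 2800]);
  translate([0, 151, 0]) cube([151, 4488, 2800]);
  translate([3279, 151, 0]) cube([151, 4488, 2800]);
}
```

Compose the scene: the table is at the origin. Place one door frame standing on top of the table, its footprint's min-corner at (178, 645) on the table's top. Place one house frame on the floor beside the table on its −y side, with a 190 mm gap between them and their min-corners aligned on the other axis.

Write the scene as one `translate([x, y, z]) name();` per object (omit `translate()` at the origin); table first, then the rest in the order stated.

table();
translate([178, 645, 768]) door_frame();
translate([0, -4980, 0]) house_frame();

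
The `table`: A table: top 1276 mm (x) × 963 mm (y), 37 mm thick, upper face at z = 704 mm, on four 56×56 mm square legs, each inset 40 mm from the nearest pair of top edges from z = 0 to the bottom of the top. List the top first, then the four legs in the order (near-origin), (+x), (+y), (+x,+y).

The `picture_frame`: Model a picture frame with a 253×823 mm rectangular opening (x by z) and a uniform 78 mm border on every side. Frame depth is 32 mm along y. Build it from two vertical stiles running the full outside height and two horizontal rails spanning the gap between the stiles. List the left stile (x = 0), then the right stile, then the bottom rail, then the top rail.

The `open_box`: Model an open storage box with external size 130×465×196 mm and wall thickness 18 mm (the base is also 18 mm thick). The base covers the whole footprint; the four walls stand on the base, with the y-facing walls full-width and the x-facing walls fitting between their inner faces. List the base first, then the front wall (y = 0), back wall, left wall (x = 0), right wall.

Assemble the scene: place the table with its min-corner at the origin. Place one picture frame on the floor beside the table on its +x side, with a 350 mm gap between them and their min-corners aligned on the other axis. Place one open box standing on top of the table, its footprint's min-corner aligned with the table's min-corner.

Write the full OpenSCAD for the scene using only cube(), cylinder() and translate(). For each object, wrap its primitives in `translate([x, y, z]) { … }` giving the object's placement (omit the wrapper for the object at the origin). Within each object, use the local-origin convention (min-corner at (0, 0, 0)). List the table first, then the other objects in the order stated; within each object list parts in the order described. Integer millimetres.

translate([0, 0, 667]) cube([1276, 963, 37]);
translate([40, 40, 0]) cube([56, 56, 667]);
translate([1180, 40, 0]) cube([56, 56, 667]);
translate([40, 867, 0]) cube([56, 56, 667]);
translate([1180, 867, 0]) cube([56, 56, 667]);
translate([1626, 0, 0]) {
  cube([78, 32, 979]);
  translate([331, 0, 0]) cube([78, 32, 979]);
  translate([78, 0, 0]) cube([253, 32, 78]);
  translate([78, 0, 901]) cube([253, 32, 78]);
}
translate([0, 0, 704]) {
  cube([130, 465, 18]);
  translate([0, 0, 18]) cube([130, 18, 178]);
  translate([0, 447, 18]) cube([130, 18, 178]);
  translate([0, 18, 18]) cube([18, 429, 178]);
  translate([112, 18, 18]) cube([18, 429, 178]);
}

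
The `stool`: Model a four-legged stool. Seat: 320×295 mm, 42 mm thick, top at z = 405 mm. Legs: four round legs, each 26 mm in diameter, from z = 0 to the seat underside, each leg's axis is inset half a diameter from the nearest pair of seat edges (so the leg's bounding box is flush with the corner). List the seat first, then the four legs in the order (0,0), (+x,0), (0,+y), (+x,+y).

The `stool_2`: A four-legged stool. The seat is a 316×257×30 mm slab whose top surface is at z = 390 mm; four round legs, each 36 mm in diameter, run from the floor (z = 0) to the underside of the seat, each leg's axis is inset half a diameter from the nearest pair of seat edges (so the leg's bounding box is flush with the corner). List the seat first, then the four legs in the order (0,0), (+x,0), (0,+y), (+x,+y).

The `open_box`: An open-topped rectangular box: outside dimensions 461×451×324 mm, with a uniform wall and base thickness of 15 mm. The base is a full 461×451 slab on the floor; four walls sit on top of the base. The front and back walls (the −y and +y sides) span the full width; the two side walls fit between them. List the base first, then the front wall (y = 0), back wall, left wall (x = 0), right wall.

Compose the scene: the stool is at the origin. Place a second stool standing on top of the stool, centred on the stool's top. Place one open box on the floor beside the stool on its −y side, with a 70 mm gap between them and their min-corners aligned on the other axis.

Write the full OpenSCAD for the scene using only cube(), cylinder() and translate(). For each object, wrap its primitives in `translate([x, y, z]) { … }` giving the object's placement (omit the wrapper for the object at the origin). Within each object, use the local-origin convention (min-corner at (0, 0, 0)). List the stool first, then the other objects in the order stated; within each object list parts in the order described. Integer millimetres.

translate([0, 0, 363]) cube([320, 295, 42]);
translate([13, 13, 0]) cylinder(h = 363, r = 13);
translate([307, 13, 0]) cylinder(h = 363, r = 13);
translate([13, 282, 0]) cylinder(h = 363, r = 13);
translate([307, 282, 0]) cylinder(h = 363, r = 13);
translate([2, 19, 405]) {
  translate([0, 0, 360]) cube([316, 257, 30]);
  translate([18, 18, 0]) cylinder(h = 360, r = 18);
  translate([298, 18, 0]) cylinder(h = 360, r = 18);
  translate([18, 239, 0]) cylinder(h = 360, r = 18);
  translate([298, 239, 0]) cylinder(h = 360, r = 18);
}
translate([0, -521, 0]) {
  cube([461, 451, 15]);
  translate([0, 0, 15]) cube([461, 15, 309]);
  translate([0, 436, 15]) cube([461, 15, 309]);
  translate([0, 15, 15]) cube([15, 421, 309]);
  translate([446, 15, 15]) cube([15, 421, 309]);
}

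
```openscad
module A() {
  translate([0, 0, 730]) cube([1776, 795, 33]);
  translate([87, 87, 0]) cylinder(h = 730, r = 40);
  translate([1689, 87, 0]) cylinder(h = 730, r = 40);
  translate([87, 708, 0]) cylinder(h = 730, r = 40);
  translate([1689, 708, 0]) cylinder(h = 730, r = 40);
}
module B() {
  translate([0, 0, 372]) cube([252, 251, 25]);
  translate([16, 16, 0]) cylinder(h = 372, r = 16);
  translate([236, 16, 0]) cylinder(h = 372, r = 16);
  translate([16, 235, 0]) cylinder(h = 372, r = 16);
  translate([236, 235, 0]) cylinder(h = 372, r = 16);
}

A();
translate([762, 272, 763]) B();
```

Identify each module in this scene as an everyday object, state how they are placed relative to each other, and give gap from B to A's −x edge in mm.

A is a table. B is a stool. The stool is on top of the table, centred. The gap from the stool to the table's −x edge is 762 mm.

The stool's min-x is at 762; the table's min-x is 0; gap = 762 mm.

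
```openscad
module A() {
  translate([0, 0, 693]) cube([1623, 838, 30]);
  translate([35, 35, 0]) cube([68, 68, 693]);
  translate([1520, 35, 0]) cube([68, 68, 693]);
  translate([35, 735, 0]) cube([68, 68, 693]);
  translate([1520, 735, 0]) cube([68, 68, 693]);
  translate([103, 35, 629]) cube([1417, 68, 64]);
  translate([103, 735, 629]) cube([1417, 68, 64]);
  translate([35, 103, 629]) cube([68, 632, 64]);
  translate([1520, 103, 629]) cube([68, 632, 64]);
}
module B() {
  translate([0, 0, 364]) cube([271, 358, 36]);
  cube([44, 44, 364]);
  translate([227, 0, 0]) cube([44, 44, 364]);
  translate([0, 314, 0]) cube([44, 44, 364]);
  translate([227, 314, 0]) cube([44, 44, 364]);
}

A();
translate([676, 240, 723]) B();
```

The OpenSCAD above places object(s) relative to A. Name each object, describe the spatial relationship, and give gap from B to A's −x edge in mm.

A is a table. B is a stool. The stool is on top of the table, centred. The gap from the stool to the table's −x edge is 676 mm.

The stool's min-x is at 676; the table's min-x is 0; gap = 676 mm.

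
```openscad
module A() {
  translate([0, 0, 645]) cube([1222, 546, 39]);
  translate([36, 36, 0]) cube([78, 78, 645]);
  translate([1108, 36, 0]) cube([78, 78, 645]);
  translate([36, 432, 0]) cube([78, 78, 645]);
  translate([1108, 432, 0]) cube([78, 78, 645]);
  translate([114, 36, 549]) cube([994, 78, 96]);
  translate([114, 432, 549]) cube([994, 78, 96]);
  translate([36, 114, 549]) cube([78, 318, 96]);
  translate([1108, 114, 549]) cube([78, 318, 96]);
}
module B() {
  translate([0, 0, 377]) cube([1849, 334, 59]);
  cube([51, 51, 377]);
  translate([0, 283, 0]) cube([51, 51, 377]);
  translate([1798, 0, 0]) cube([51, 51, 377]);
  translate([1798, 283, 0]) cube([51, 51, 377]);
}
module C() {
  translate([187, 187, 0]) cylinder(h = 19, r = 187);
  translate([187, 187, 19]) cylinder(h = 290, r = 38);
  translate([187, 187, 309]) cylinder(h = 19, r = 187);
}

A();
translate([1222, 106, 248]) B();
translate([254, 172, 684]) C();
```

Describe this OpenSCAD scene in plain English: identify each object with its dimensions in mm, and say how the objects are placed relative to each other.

A is a table: top 1222 mm (x) × 546 mm (y), 39 mm thick, upper face at z = 684 mm, on four 78×78 mm square legs, each inset 36 mm from the nearest pair of top edges, running from z = 0 to the bottom of the top. Four apron rails, 78 mm thick and 96 mm tall, run between adjacent legs with their top edges flush with the underside of the top and their outer faces flush with the legs' outer faces.

B is a bench: a 1849×334 mm seat slab, 59 mm thick, top at z = 436 mm, on four 51×51 mm square legs flush with the seat corners and standing on z = 0.

C is a spool: two coaxial disc flanges of radius 187 mm and thickness 19 mm, joined by a core cylinder of radius 38 mm and height 290 mm. The lower flange rests on z = 0 and the three cylinders share a vertical axis.

The bench is beside the table with their tops flush at z = 684. The spool is on top of the table.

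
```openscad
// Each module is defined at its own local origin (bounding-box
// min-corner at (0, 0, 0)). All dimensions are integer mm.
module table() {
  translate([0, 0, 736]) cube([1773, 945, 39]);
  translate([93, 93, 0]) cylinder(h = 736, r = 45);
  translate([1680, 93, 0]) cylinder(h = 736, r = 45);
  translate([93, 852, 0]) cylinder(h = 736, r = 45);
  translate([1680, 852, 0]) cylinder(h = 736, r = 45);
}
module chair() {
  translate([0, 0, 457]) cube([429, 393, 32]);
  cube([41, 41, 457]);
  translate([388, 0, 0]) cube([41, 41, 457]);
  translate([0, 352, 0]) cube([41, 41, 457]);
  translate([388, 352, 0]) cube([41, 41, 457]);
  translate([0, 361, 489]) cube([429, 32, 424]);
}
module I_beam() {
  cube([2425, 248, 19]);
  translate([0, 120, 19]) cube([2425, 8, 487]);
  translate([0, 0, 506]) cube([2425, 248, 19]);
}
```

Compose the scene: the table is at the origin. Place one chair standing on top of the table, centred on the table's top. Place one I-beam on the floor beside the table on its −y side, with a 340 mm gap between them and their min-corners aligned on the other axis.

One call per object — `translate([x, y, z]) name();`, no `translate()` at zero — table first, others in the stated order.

table();
translate([672, 276, 775]) chair();
translate([0, -588, 0]) I_beam();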